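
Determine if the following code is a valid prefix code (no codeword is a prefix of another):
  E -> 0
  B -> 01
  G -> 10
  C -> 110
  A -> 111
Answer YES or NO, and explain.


Checking each pair (does one codeword prefix another?):
  E='0' vs B='01': prefix -- VIOLATION

NO -- this is NOT a valid prefix code. E (0) is a prefix of B (01).


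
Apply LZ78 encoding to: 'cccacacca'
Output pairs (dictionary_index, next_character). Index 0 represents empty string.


LZ78 encoding steps:
Dictionary: {0: ''}
Step 1: w='' (idx 0), next='c' -> output (0, 'c'), add 'c' as idx 1
Step 2: w='c' (idx 1), next='c' -> output (1, 'c'), add 'cc' as idx 2
Step 3: w='' (idx 0), next='a' -> output (0, 'a'), add 'a' as idx 3
Step 4: w='c' (idx 1), next='a' -> output (1, 'a'), add 'ca' as idx 4
Step 5: w='cc' (idx 2), next='a' -> output (2, 'a'), add 'cca' as idx 5


Encoded: [(0, 'c'), (1, 'c'), (0, 'a'), (1, 'a'), (2, 'a')]


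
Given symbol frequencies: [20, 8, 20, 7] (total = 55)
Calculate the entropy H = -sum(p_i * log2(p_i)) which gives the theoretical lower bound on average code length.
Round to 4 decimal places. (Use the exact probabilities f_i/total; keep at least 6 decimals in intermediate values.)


Per-symbol terms -p_i * log2(p_i) with p_i = f_i/55:
  p = 20/55 = 0.363636: log2(p) = -1.459432, -p*log2(p) = 0.530702
  p = 8/55 = 0.145455: log2(p) = -2.781360, -p*log2(p) = 0.404561
  p = 20/55 = 0.363636: log2(p) = -1.459432, -p*log2(p) = 0.530702
  p = 7/55 = 0.127273: log2(p) = -2.974005, -p*log2(p) = 0.378510
H = 0.530702 + 0.404561 + 0.530702 + 0.378510 = 1.844475

H = 1.8445 bits/symbol


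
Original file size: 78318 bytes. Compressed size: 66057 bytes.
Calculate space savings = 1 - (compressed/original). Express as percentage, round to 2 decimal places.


ratio = compressed/original = 66057/78318 = 0.843446
savings = 1 - ratio = 1 - 0.843446 = 0.156554
as a percentage: 0.156554 * 100 = 15.66%

Space savings = 1 - 66057/78318 = 15.66%


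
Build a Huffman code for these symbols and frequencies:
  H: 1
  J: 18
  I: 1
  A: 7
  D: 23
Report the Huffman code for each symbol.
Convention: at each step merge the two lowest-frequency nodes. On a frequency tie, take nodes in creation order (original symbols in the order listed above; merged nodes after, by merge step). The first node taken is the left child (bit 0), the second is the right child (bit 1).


Huffman tree construction:
Step 1: Merge H(1) + I(1) = 2
Step 2: Merge (H+I)(2) + A(7) = 9
Step 3: Merge ((H+I)+A)(9) + J(18) = 27
Step 4: Merge D(23) + (((H+I)+A)+J)(27) = 50
Read each symbol's code off the tree from the root (left child = 0, right child = 1).

Codes:
  H: 1000 (length 4)
  J: 11 (length 2)
  I: 1001 (length 4)
  A: 101 (length 3)
  D: 0 (length 1)
Average code length: 88/50 = 1.7600 bits/symbol


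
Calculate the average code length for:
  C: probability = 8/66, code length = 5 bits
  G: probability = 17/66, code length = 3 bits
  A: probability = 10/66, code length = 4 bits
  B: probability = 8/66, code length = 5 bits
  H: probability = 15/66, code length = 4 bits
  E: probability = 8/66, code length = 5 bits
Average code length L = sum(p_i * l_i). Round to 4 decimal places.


Weighted contributions p_i * l_i:
  C: (8/66) * 5 = 40/66
  G: (17/66) * 3 = 51/66
  A: (10/66) * 4 = 40/66
  B: (8/66) * 5 = 40/66
  H: (15/66) * 4 = 60/66
  E: (8/66) * 5 = 40/66
Sum = (40 + 51 + 40 + 40 + 60 + 40)/66 = 271/66

L = 271/66 = 4.1061 bits/symbol


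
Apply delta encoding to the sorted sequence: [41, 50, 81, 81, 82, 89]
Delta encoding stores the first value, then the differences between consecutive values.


First value: 41
Deltas:
  50 - 41 = 9
  81 - 50 = 31
  81 - 81 = 0
  82 - 81 = 1
  89 - 82 = 7


Delta encoded: [41, 9, 31, 0, 1, 7]


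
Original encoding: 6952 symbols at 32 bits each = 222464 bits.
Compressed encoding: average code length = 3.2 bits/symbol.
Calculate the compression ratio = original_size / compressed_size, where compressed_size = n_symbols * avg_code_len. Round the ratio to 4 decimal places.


original_size = n_symbols * orig_bits = 6952 * 32 = 222464 bits
compressed_size = n_symbols * avg_code_len = 6952 * 3.2 = 22246.4 bits
ratio = original_size / compressed_size = 222464 / 22246.4 = 10.0

Compression ratio = 10.0


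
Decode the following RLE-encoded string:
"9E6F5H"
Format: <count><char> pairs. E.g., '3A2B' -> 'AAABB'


Expanding each <count><char> pair:
  9E -> 'EEEEEEEEE'
  6F -> 'FFFFFF'
  5H -> 'HHHHH'

Decoded = EEEEEEEEEFFFFFFHHHHH


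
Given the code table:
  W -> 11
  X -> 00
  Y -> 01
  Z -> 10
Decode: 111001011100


Decoding:
11 -> W
10 -> Z
01 -> Y
01 -> Y
11 -> W
00 -> X


Result: WZYYWX


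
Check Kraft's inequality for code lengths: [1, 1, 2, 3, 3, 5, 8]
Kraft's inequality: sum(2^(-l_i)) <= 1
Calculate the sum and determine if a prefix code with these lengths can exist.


Sum = 2^(-1) + 2^(-1) + 2^(-2) + 2^(-3) + 2^(-3) + 2^(-5) + 2^(-8)
    = 0.5 + 0.5 + 0.25 + 0.125 + 0.125 + 0.03125 + 0.00390625
    = 393/256 = 1.53515625
Since 1.53515625 > 1, Kraft's inequality is NOT satisfied.
A prefix code with these lengths CANNOT exist.

Kraft sum = 1.53515625. Not satisfied.


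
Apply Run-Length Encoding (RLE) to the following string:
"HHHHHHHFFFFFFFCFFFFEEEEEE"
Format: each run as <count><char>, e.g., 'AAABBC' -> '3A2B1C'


Scanning runs left to right:
  i=0: run of 'H' x 7 -> '7H'
  i=7: run of 'F' x 7 -> '7F'
  i=14: run of 'C' x 1 -> '1C'
  i=15: run of 'F' x 4 -> '4F'
  i=19: run of 'E' x 6 -> '6E'

RLE = 7H7F1C4F6E


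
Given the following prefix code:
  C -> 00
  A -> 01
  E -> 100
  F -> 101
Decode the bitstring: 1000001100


Decoding step by step:
Bits 100 -> E
Bits 00 -> C
Bits 01 -> A
Bits 100 -> E


Decoded message: ECAE


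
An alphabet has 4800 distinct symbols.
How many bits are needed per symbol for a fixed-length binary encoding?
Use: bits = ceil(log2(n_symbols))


log2(4800) = 12.2288
Bracket: 2^12 = 4096 < 4800 <= 2^13 = 8192
So ceil(log2(4800)) = 13

bits = ceil(log2(4800)) = ceil(12.2288) = 13 bits


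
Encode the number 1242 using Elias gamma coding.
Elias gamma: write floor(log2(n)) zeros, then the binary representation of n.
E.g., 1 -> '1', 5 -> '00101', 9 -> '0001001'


num_bits = floor(log2(1242)) + 1 = 11
leading_zeros = num_bits - 1 = 10
binary(1242) = 10011011010

Elias gamma(1242) = '0000000000' + '10011011010' = 000000000010011011010 (21 bits)


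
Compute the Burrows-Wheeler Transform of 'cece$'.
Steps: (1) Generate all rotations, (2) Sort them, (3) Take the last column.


Rotations (sorted):
  0: $cece -> last char: e
  1: ce$ce -> last char: e
  2: cece$ -> last char: $
  3: e$cec -> last char: c
  4: ece$c -> last char: c


BWT = ee$cc


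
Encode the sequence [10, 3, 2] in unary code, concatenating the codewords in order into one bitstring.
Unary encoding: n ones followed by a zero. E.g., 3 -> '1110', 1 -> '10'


Encode each number as n ones followed by a terminating 0:
  10 -> 11111111110 (11 bits)
  3 -> 1110 (4 bits)
  2 -> 110 (3 bits)
Total length = 11 + 4 + 3 = 18 bits.

Unary([10, 3, 2]) = 111111111101110110 (18 bits)


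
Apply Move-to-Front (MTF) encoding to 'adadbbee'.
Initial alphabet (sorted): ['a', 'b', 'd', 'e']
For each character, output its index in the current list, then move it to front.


MTF encoding:
'a': index 0 in ['a', 'b', 'd', 'e'] -> ['a', 'b', 'd', 'e']
'd': index 2 in ['a', 'b', 'd', 'e'] -> ['d', 'a', 'b', 'e']
'a': index 1 in ['d', 'a', 'b', 'e'] -> ['a', 'd', 'b', 'e']
'd': index 1 in ['a', 'd', 'b', 'e'] -> ['d', 'a', 'b', 'e']
'b': index 2 in ['d', 'a', 'b', 'e'] -> ['b', 'd', 'a', 'e']
'b': index 0 in ['b', 'd', 'a', 'e'] -> ['b', 'd', 'a', 'e']
'e': index 3 in ['b', 'd', 'a', 'e'] -> ['e', 'b', 'd', 'a']
'e': index 0 in ['e', 'b', 'd', 'a'] -> ['e', 'b', 'd', 'a']


Output: [0, 2, 1, 1, 2, 0, 3, 0]


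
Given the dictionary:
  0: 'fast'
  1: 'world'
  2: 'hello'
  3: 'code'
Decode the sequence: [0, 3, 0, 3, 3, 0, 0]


Look up each index in the dictionary:
  0 -> 'fast'
  3 -> 'code'
  0 -> 'fast'
  3 -> 'code'
  3 -> 'code'
  0 -> 'fast'
  0 -> 'fast'

Decoded: "fast code fast code code fast fast"


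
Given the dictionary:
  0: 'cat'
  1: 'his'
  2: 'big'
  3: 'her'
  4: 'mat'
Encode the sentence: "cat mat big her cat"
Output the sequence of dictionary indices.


Look up each word in the dictionary:
  'cat' -> 0
  'mat' -> 4
  'big' -> 2
  'her' -> 3
  'cat' -> 0

Encoded: [0, 4, 2, 3, 0]


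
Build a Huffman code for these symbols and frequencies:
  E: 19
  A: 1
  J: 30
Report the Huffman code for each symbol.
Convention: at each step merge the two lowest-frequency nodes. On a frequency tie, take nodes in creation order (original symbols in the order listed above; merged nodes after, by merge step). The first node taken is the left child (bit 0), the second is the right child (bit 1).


Huffman tree construction:
Step 1: Merge A(1) + E(19) = 20
Step 2: Merge (A+E)(20) + J(30) = 50
Read each symbol's code off the tree from the root (left child = 0, right child = 1).

Codes:
  E: 01 (length 2)
  A: 00 (length 2)
  J: 1 (length 1)
Average code length: 70/50 = 1.4000 bits/symbol


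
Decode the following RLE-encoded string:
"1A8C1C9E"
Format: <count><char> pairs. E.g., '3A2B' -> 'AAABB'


Expanding each <count><char> pair:
  1A -> 'A'
  8C -> 'CCCCCCCC'
  1C -> 'C'
  9E -> 'EEEEEEEEE'

Decoded = ACCCCCCCCCEEEEEEEEE


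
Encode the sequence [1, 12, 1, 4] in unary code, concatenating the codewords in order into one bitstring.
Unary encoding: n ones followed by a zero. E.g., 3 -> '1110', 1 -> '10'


Encode each number as n ones followed by a terminating 0:
  1 -> 10 (2 bits)
  12 -> 1111111111110 (13 bits)
  1 -> 10 (2 bits)
  4 -> 11110 (5 bits)
Total length = 2 + 13 + 2 + 5 = 22 bits.

Unary([1, 12, 1, 4]) = 1011111111111101011110 (22 bits)


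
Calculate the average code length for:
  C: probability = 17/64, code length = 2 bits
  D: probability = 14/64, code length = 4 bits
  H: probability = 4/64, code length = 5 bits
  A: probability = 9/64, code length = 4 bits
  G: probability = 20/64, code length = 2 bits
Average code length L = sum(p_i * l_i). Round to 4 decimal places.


Weighted contributions p_i * l_i:
  C: (17/64) * 2 = 34/64
  D: (14/64) * 4 = 56/64
  H: (4/64) * 5 = 20/64
  A: (9/64) * 4 = 36/64
  G: (20/64) * 2 = 40/64
Sum = (34 + 56 + 20 + 36 + 40)/64 = 186/64

L = 186/64 = 2.9063 bits/symbol


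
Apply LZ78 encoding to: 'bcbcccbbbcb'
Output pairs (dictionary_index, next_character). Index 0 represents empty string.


LZ78 encoding steps:
Dictionary: {0: ''}
Step 1: w='' (idx 0), next='b' -> output (0, 'b'), add 'b' as idx 1
Step 2: w='' (idx 0), next='c' -> output (0, 'c'), add 'c' as idx 2
Step 3: w='b' (idx 1), next='c' -> output (1, 'c'), add 'bc' as idx 3
Step 4: w='c' (idx 2), next='c' -> output (2, 'c'), add 'cc' as idx 4
Step 5: w='b' (idx 1), next='b' -> output (1, 'b'), add 'bb' as idx 5
Step 6: w='bc' (idx 3), next='b' -> output (3, 'b'), add 'bcb' as idx 6


Encoded: [(0, 'b'), (0, 'c'), (1, 'c'), (2, 'c'), (1, 'b'), (3, 'b')]


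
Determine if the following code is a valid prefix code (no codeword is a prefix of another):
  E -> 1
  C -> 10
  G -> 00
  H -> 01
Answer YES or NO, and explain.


Checking each pair (does one codeword prefix another?):
  E='1' vs C='10': prefix -- VIOLATION

NO -- this is NOT a valid prefix code. E (1) is a prefix of C (10).


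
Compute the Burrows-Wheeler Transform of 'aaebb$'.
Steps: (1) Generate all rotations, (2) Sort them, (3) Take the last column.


Rotations (sorted):
  0: $aaebb -> last char: b
  1: aaebb$ -> last char: $
  2: aebb$a -> last char: a
  3: b$aaeb -> last char: b
  4: bb$aae -> last char: e
  5: ebb$aa -> last char: a


BWT = b$abea


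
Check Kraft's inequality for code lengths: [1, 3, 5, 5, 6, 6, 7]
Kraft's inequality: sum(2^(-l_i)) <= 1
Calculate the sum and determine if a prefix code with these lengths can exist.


Sum = 2^(-1) + 2^(-3) + 2^(-5) + 2^(-5) + 2^(-6) + 2^(-6) + 2^(-7)
    = 0.5 + 0.125 + 0.03125 + 0.03125 + 0.015625 + 0.015625 + 0.0078125
    = 93/128 = 0.7265625
Since 0.7265625 <= 1, Kraft's inequality IS satisfied.
A prefix code with these lengths CAN exist.

Kraft sum = 0.7265625. Satisfied.


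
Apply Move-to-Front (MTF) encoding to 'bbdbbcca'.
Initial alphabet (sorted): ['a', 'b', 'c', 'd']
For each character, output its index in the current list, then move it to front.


MTF encoding:
'b': index 1 in ['a', 'b', 'c', 'd'] -> ['b', 'a', 'c', 'd']
'b': index 0 in ['b', 'a', 'c', 'd'] -> ['b', 'a', 'c', 'd']
'd': index 3 in ['b', 'a', 'c', 'd'] -> ['d', 'b', 'a', 'c']
'b': index 1 in ['d', 'b', 'a', 'c'] -> ['b', 'd', 'a', 'c']
'b': index 0 in ['b', 'd', 'a', 'c'] -> ['b', 'd', 'a', 'c']
'c': index 3 in ['b', 'd', 'a', 'c'] -> ['c', 'b', 'd', 'a']
'c': index 0 in ['c', 'b', 'd', 'a'] -> ['c', 'b', 'd', 'a']
'a': index 3 in ['c', 'b', 'd', 'a'] -> ['a', 'c', 'b', 'd']


Output: [1, 0, 3, 1, 0, 3, 0, 3]


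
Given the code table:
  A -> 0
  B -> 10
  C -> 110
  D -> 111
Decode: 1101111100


Decoding:
110 -> C
111 -> D
110 -> C
0 -> A


Result: CDCA


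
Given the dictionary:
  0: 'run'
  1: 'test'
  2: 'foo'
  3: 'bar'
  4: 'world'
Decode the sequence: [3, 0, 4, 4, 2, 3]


Look up each index in the dictionary:
  3 -> 'bar'
  0 -> 'run'
  4 -> 'world'
  4 -> 'world'
  2 -> 'foo'
  3 -> 'bar'

Decoded: "bar run world world foo bar"


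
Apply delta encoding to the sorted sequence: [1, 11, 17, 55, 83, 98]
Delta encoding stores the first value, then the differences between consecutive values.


First value: 1
Deltas:
  11 - 1 = 10
  17 - 11 = 6
  55 - 17 = 38
  83 - 55 = 28
  98 - 83 = 15


Delta encoded: [1, 10, 6, 38, 28, 15]


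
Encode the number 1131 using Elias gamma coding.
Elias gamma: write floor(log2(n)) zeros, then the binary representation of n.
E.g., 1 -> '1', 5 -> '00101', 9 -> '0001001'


num_bits = floor(log2(1131)) + 1 = 11
leading_zeros = num_bits - 1 = 10
binary(1131) = 10001101011

Elias gamma(1131) = '0000000000' + '10001101011' = 000000000010001101011 (21 bits)


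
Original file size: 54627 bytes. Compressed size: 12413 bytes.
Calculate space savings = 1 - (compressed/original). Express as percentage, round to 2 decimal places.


ratio = compressed/original = 12413/54627 = 0.227232
savings = 1 - ratio = 1 - 0.227232 = 0.772768
as a percentage: 0.772768 * 100 = 77.28%

Space savings = 1 - 12413/54627 = 77.28%


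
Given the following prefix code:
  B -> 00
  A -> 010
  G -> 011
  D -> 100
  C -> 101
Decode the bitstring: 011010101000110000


Decoding step by step:
Bits 011 -> G
Bits 010 -> A
Bits 101 -> C
Bits 00 -> B
Bits 011 -> G
Bits 00 -> B
Bits 00 -> B


Decoded message: GACBGBB


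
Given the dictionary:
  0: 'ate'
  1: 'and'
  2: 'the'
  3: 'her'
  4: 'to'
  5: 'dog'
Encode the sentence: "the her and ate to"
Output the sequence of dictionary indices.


Look up each word in the dictionary:
  'the' -> 2
  'her' -> 3
  'and' -> 1
  'ate' -> 0
  'to' -> 4

Encoded: [2, 3, 1, 0, 4]


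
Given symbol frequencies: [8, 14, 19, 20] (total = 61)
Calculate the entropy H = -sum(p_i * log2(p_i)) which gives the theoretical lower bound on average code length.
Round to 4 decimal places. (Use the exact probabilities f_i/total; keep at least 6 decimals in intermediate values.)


Per-symbol terms -p_i * log2(p_i) with p_i = f_i/61:
  p = 8/61 = 0.131148: log2(p) = -2.930737, -p*log2(p) = 0.384359
  p = 14/61 = 0.229508: log2(p) = -2.123382, -p*log2(p) = 0.487334
  p = 19/61 = 0.311475: log2(p) = -1.682810, -p*log2(p) = 0.524154
  p = 20/61 = 0.327869: log2(p) = -1.608809, -p*log2(p) = 0.527478
H = 0.384359 + 0.487334 + 0.524154 + 0.527478 = 1.923325

H = 1.9233 bits/symbol


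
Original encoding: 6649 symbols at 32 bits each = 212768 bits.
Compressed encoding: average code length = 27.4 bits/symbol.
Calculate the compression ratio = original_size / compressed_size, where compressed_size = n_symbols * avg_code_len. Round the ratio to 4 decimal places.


original_size = n_symbols * orig_bits = 6649 * 32 = 212768 bits
compressed_size = n_symbols * avg_code_len = 6649 * 27.4 = 182182.6 bits
ratio = original_size / compressed_size = 212768 / 182182.6 = 1.1679

Compression ratio = 1.1679


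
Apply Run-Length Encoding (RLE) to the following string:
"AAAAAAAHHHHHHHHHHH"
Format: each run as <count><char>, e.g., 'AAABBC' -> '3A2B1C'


Scanning runs left to right:
  i=0: run of 'A' x 7 -> '7A'
  i=7: run of 'H' x 11 -> '11H'

RLE = 7A11H


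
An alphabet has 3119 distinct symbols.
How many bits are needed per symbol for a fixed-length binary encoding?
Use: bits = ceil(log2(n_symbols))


log2(3119) = 11.6069
Bracket: 2^11 = 2048 < 3119 <= 2^12 = 4096
So ceil(log2(3119)) = 12

bits = ceil(log2(3119)) = ceil(11.6069) = 12 bits


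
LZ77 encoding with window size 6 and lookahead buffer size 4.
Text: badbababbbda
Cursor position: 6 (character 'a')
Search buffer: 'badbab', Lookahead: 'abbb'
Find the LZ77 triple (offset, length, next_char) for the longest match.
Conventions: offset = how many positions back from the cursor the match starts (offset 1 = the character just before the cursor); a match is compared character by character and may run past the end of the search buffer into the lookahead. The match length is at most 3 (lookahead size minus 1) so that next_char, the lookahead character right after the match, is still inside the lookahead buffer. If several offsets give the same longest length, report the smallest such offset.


Try each offset into the search buffer:
  offset=1 (pos 5, char 'b'): match length 0
  offset=2 (pos 4, char 'a'): match length 2
  offset=3 (pos 3, char 'b'): match length 0
  offset=4 (pos 2, char 'd'): match length 0
  offset=5 (pos 1, char 'a'): match length 1
  offset=6 (pos 0, char 'b'): match length 0
Longest match has length 2 at offset 2.
next_char = character at position 6 + 2 = 8 -> 'b'

Best match: offset=2, length=2 (matching 'ab' starting at position 4)
LZ77 triple: (2, 2, 'b')


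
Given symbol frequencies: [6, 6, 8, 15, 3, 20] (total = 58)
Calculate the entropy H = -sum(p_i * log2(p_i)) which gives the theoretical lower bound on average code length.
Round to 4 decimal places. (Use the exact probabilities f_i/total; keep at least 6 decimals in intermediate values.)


Per-symbol terms -p_i * log2(p_i) with p_i = f_i/58:
  p = 6/58 = 0.103448: log2(p) = -3.273018, -p*log2(p) = 0.338588
  p = 6/58 = 0.103448: log2(p) = -3.273018, -p*log2(p) = 0.338588
  p = 8/58 = 0.137931: log2(p) = -2.857981, -p*log2(p) = 0.394204
  p = 15/58 = 0.258621: log2(p) = -1.951090, -p*log2(p) = 0.504592
  p = 3/58 = 0.051724: log2(p) = -4.273018, -p*log2(p) = 0.221018
  p = 20/58 = 0.344828: log2(p) = -1.536053, -p*log2(p) = 0.529673
H = 0.338588 + 0.338588 + 0.394204 + 0.504592 + 0.221018 + 0.529673 = 2.326663

H = 2.3267 bits/symbol


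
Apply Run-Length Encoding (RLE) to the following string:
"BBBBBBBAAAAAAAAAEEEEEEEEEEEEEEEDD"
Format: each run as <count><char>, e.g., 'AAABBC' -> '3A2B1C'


Scanning runs left to right:
  i=0: run of 'B' x 7 -> '7B'
  i=7: run of 'A' x 9 -> '9A'
  i=16: run of 'E' x 15 -> '15E'
  i=31: run of 'D' x 2 -> '2D'

RLE = 7B9A15E2D


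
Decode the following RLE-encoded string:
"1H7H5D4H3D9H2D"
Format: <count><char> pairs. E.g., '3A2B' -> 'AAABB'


Expanding each <count><char> pair:
  1H -> 'H'
  7H -> 'HHHHHHH'
  5D -> 'DDDDD'
  4H -> 'HHHH'
  3D -> 'DDD'
  9H -> 'HHHHHHHHH'
  2D -> 'DD'

Decoded = HHHHHHHHDDDDDHHHHDDDHHHHHHHHHDD


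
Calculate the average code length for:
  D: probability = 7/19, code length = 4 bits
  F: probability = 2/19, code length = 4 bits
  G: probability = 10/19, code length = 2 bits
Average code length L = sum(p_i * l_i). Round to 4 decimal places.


Weighted contributions p_i * l_i:
  D: (7/19) * 4 = 28/19
  F: (2/19) * 4 = 8/19
  G: (10/19) * 2 = 20/19
Sum = (28 + 8 + 20)/19 = 56/19

L = 56/19 = 2.9474 bits/symbol


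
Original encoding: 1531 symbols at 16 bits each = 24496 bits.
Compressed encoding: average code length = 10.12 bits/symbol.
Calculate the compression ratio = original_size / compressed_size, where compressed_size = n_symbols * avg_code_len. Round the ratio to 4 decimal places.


original_size = n_symbols * orig_bits = 1531 * 16 = 24496 bits
compressed_size = n_symbols * avg_code_len = 1531 * 10.12 = 15493.72 bits
ratio = original_size / compressed_size = 24496 / 15493.72 = 1.581

Compression ratio = 1.581


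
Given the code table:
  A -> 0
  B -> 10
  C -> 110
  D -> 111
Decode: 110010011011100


Decoding:
110 -> C
0 -> A
10 -> B
0 -> A
110 -> C
111 -> D
0 -> A
0 -> A


Result: CABACDAA


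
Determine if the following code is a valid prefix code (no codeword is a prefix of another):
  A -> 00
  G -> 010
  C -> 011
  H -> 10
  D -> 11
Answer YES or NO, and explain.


Checking each pair (does one codeword prefix another?):
  A='00' vs G='010': no prefix
  A='00' vs C='011': no prefix
  A='00' vs H='10': no prefix
  A='00' vs D='11': no prefix
  G='010' vs A='00': no prefix
  G='010' vs C='011': no prefix
  G='010' vs H='10': no prefix
  G='010' vs D='11': no prefix
  C='011' vs A='00': no prefix
  C='011' vs G='010': no prefix
  C='011' vs H='10': no prefix
  C='011' vs D='11': no prefix
  H='10' vs A='00': no prefix
  H='10' vs G='010': no prefix
  H='10' vs C='011': no prefix
  H='10' vs D='11': no prefix
  D='11' vs A='00': no prefix
  D='11' vs G='010': no prefix
  D='11' vs C='011': no prefix
  D='11' vs H='10': no prefix
No violation found over all pairs.

YES -- this is a valid prefix code. No codeword is a prefix of any other codeword.


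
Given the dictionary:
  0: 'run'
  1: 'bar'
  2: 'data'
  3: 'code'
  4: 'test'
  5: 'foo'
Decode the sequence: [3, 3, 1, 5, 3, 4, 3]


Look up each index in the dictionary:
  3 -> 'code'
  3 -> 'code'
  1 -> 'bar'
  5 -> 'foo'
  3 -> 'code'
  4 -> 'test'
  3 -> 'code'

Decoded: "code code bar foo code test code"


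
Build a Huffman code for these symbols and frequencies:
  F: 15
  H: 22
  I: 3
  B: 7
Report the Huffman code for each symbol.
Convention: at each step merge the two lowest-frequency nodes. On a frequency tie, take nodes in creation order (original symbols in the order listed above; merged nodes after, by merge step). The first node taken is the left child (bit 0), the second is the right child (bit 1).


Huffman tree construction:
Step 1: Merge I(3) + B(7) = 10
Step 2: Merge (I+B)(10) + F(15) = 25
Step 3: Merge H(22) + ((I+B)+F)(25) = 47
Read each symbol's code off the tree from the root (left child = 0, right child = 1).

Codes:
  F: 11 (length 2)
  H: 0 (length 1)
  I: 100 (length 3)
  B: 101 (length 3)
Average code length: 82/47 = 1.7447 bits/symbol


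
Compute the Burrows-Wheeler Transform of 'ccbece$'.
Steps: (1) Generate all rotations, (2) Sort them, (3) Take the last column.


Rotations (sorted):
  0: $ccbece -> last char: e
  1: bece$cc -> last char: c
  2: cbece$c -> last char: c
  3: ccbece$ -> last char: $
  4: ce$ccbe -> last char: e
  5: e$ccbec -> last char: c
  6: ece$ccb -> last char: b


BWT = ecc$ecb


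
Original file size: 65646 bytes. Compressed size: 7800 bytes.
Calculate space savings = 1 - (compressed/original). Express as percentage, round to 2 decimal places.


ratio = compressed/original = 7800/65646 = 0.118819
savings = 1 - ratio = 1 - 0.118819 = 0.881181
as a percentage: 0.881181 * 100 = 88.12%

Space savings = 1 - 7800/65646 = 88.12%


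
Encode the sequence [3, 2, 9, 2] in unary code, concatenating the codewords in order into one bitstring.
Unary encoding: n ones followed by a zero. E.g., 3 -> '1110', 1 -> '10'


Encode each number as n ones followed by a terminating 0:
  3 -> 1110 (4 bits)
  2 -> 110 (3 bits)
  9 -> 1111111110 (10 bits)
  2 -> 110 (3 bits)
Total length = 4 + 3 + 10 + 3 = 20 bits.

Unary([3, 2, 9, 2]) = 11101101111111110110 (20 bits)


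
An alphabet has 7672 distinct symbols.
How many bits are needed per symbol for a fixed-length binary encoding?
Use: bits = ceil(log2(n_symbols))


log2(7672) = 12.9054
Bracket: 2^12 = 4096 < 7672 <= 2^13 = 8192
So ceil(log2(7672)) = 13

bits = ceil(log2(7672)) = ceil(12.9054) = 13 bits


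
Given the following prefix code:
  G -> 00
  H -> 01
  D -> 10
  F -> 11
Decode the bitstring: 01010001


Decoding step by step:
Bits 01 -> H
Bits 01 -> H
Bits 00 -> G
Bits 01 -> H


Decoded message: HHGH


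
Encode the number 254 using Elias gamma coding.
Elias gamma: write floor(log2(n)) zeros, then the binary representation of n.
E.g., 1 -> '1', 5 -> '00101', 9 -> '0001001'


num_bits = floor(log2(254)) + 1 = 8
leading_zeros = num_bits - 1 = 7
binary(254) = 11111110

Elias gamma(254) = '0000000' + '11111110' = 000000011111110 (15 bits)


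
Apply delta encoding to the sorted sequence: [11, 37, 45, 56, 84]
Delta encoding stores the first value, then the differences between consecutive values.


First value: 11
Deltas:
  37 - 11 = 26
  45 - 37 = 8
  56 - 45 = 11
  84 - 56 = 28


Delta encoded: [11, 26, 8, 11, 28]


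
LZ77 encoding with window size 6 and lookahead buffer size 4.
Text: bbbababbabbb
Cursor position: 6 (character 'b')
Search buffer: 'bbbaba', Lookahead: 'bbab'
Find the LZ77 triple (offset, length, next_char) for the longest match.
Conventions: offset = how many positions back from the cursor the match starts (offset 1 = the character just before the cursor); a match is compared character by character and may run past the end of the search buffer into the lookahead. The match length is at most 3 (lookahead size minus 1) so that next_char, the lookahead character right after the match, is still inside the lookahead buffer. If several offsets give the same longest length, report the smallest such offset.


Try each offset into the search buffer:
  offset=1 (pos 5, char 'a'): match length 0
  offset=2 (pos 4, char 'b'): match length 1
  offset=3 (pos 3, char 'a'): match length 0
  offset=4 (pos 2, char 'b'): match length 1
  offset=5 (pos 1, char 'b'): match length 3
  offset=6 (pos 0, char 'b'): match length 2
Longest match has length 3 at offset 5.
next_char = character at position 6 + 3 = 9 -> 'b'

Best match: offset=5, length=3 (matching 'bba' starting at position 1)
LZ77 triple: (5, 3, 'b')


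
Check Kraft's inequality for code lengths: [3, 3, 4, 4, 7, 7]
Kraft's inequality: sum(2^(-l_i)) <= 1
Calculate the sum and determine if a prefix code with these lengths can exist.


Sum = 2^(-3) + 2^(-3) + 2^(-4) + 2^(-4) + 2^(-7) + 2^(-7)
    = 0.125 + 0.125 + 0.0625 + 0.0625 + 0.0078125 + 0.0078125
    = 50/128 = 0.390625
Since 0.390625 <= 1, Kraft's inequality IS satisfied.
A prefix code with these lengths CAN exist.

Kraft sum = 0.390625. Satisfied.


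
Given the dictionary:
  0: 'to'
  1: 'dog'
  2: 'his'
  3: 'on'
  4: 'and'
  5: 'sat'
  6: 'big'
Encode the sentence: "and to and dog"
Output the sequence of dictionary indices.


Look up each word in the dictionary:
  'and' -> 4
  'to' -> 0
  'and' -> 4
  'dog' -> 1

Encoded: [4, 0, 4, 1]


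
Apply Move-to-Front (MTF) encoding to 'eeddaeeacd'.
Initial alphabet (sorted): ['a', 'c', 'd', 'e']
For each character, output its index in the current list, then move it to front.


MTF encoding:
'e': index 3 in ['a', 'c', 'd', 'e'] -> ['e', 'a', 'c', 'd']
'e': index 0 in ['e', 'a', 'c', 'd'] -> ['e', 'a', 'c', 'd']
'd': index 3 in ['e', 'a', 'c', 'd'] -> ['d', 'e', 'a', 'c']
'd': index 0 in ['d', 'e', 'a', 'c'] -> ['d', 'e', 'a', 'c']
'a': index 2 in ['d', 'e', 'a', 'c'] -> ['a', 'd', 'e', 'c']
'e': index 2 in ['a', 'd', 'e', 'c'] -> ['e', 'a', 'd', 'c']
'e': index 0 in ['e', 'a', 'd', 'c'] -> ['e', 'a', 'd', 'c']
'a': index 1 in ['e', 'a', 'd', 'c'] -> ['a', 'e', 'd', 'c']
'c': index 3 in ['a', 'e', 'd', 'c'] -> ['c', 'a', 'e', 'd']
'd': index 3 in ['c', 'a', 'e', 'd'] -> ['d', 'c', 'a', 'e']


Output: [3, 0, 3, 0, 2, 2, 0, 1, 3, 3]


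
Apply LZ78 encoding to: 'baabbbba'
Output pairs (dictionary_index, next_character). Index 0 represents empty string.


LZ78 encoding steps:
Dictionary: {0: ''}
Step 1: w='' (idx 0), next='b' -> output (0, 'b'), add 'b' as idx 1
Step 2: w='' (idx 0), next='a' -> output (0, 'a'), add 'a' as idx 2
Step 3: w='a' (idx 2), next='b' -> output (2, 'b'), add 'ab' as idx 3
Step 4: w='b' (idx 1), next='b' -> output (1, 'b'), add 'bb' as idx 4
Step 5: w='b' (idx 1), next='a' -> output (1, 'a'), add 'ba' as idx 5


Encoded: [(0, 'b'), (0, 'a'), (2, 'b'), (1, 'b'), (1, 'a')]


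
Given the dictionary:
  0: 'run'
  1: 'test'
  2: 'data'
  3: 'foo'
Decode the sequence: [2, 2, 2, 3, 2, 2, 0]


Look up each index in the dictionary:
  2 -> 'data'
  2 -> 'data'
  2 -> 'data'
  3 -> 'foo'
  2 -> 'data'
  2 -> 'data'
  0 -> 'run'

Decoded: "data data data foo data data run"


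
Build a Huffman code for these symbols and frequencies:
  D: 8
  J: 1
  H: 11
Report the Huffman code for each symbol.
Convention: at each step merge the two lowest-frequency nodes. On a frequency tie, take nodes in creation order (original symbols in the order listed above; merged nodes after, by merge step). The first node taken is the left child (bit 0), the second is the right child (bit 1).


Huffman tree construction:
Step 1: Merge J(1) + D(8) = 9
Step 2: Merge (J+D)(9) + H(11) = 20
Read each symbol's code off the tree from the root (left child = 0, right child = 1).

Codes:
  D: 01 (length 2)
  J: 00 (length 2)
  H: 1 (length 1)
Average code length: 29/20 = 1.4500 bits/symbol


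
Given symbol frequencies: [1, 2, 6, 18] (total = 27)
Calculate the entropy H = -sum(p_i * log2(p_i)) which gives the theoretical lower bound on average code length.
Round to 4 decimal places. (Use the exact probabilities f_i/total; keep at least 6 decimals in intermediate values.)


Per-symbol terms -p_i * log2(p_i) with p_i = f_i/27:
  p = 1/27 = 0.037037: log2(p) = -4.754888, -p*log2(p) = 0.176107
  p = 2/27 = 0.074074: log2(p) = -3.754888, -p*log2(p) = 0.278140
  p = 6/27 = 0.222222: log2(p) = -2.169925, -p*log2(p) = 0.482206
  p = 18/27 = 0.666667: log2(p) = -0.584963, -p*log2(p) = 0.389975
H = 0.176107 + 0.278140 + 0.482206 + 0.389975 = 1.326428

H = 1.3264 bits/symbol


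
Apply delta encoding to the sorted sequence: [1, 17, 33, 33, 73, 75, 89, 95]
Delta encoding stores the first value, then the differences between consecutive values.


First value: 1
Deltas:
  17 - 1 = 16
  33 - 17 = 16
  33 - 33 = 0
  73 - 33 = 40
  75 - 73 = 2
  89 - 75 = 14
  95 - 89 = 6


Delta encoded: [1, 16, 16, 0, 40, 2, 14, 6]


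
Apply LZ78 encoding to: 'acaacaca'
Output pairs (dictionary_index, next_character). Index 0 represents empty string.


LZ78 encoding steps:
Dictionary: {0: ''}
Step 1: w='' (idx 0), next='a' -> output (0, 'a'), add 'a' as idx 1
Step 2: w='' (idx 0), next='c' -> output (0, 'c'), add 'c' as idx 2
Step 3: w='a' (idx 1), next='a' -> output (1, 'a'), add 'aa' as idx 3
Step 4: w='c' (idx 2), next='a' -> output (2, 'a'), add 'ca' as idx 4
Step 5: w='ca' (idx 4), end of input -> output (4, '')


Encoded: [(0, 'a'), (0, 'c'), (1, 'a'), (2, 'a'), (4, '')]


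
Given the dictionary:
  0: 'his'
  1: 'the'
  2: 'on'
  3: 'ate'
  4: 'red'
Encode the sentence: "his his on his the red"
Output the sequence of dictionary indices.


Look up each word in the dictionary:
  'his' -> 0
  'his' -> 0
  'on' -> 2
  'his' -> 0
  'the' -> 1
  'red' -> 4

Encoded: [0, 0, 2, 0, 1, 4]


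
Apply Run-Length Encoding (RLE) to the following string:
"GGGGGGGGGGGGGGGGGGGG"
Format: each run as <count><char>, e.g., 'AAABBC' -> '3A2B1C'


Scanning runs left to right:
  i=0: run of 'G' x 20 -> '20G'

RLE = 20G


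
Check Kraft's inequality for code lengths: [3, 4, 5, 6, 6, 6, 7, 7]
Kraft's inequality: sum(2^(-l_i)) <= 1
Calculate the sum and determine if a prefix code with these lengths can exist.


Sum = 2^(-3) + 2^(-4) + 2^(-5) + 2^(-6) + 2^(-6) + 2^(-6) + 2^(-7) + 2^(-7)
    = 0.125 + 0.0625 + 0.03125 + 0.015625 + 0.015625 + 0.015625 + 0.0078125 + 0.0078125
    = 36/128 = 0.28125
Since 0.28125 <= 1, Kraft's inequality IS satisfied.
A prefix code with these lengths CAN exist.

Kraft sum = 0.28125. Satisfied.


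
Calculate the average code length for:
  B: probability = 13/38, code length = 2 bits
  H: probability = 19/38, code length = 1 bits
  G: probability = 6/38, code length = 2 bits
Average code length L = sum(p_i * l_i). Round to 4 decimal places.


Weighted contributions p_i * l_i:
  B: (13/38) * 2 = 26/38
  H: (19/38) * 1 = 19/38
  G: (6/38) * 2 = 12/38
Sum = (26 + 19 + 12)/38 = 57/38

L = 57/38 = 1.5000 bits/symbol


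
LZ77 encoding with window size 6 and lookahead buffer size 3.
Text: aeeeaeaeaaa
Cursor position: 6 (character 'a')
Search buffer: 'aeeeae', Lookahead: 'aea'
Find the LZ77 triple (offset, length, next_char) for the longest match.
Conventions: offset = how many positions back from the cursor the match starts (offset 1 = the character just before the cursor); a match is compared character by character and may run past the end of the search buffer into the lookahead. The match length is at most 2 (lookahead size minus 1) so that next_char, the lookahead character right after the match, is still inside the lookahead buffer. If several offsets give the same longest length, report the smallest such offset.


Try each offset into the search buffer:
  offset=1 (pos 5, char 'e'): match length 0
  offset=2 (pos 4, char 'a'): match length 2
  offset=3 (pos 3, char 'e'): match length 0
  offset=4 (pos 2, char 'e'): match length 0
  offset=5 (pos 1, char 'e'): match length 0
  offset=6 (pos 0, char 'a'): match length 2
Longest match has length 2, found at offsets 2, 6; take the smallest, offset 2.
next_char = character at position 6 + 2 = 8 -> 'a'

Best match: offset=2, length=2 (matching 'ae' starting at position 4)
LZ77 triple: (2, 2, 'a')


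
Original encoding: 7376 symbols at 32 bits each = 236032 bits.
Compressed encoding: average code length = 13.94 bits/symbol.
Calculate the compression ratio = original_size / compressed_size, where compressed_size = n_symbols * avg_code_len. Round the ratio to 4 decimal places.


original_size = n_symbols * orig_bits = 7376 * 32 = 236032 bits
compressed_size = n_symbols * avg_code_len = 7376 * 13.94 = 102821.44 bits
ratio = original_size / compressed_size = 236032 / 102821.44 = 2.2956

Compression ratio = 2.2956


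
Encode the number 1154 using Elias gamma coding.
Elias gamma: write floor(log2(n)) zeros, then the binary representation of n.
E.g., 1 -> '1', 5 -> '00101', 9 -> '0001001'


num_bits = floor(log2(1154)) + 1 = 11
leading_zeros = num_bits - 1 = 10
binary(1154) = 10010000010

Elias gamma(1154) = '0000000000' + '10010000010' = 000000000010010000010 (21 bits)


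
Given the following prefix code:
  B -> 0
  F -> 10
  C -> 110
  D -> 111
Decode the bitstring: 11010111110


Decoding step by step:
Bits 110 -> C
Bits 10 -> F
Bits 111 -> D
Bits 110 -> C


Decoded message: CFDC


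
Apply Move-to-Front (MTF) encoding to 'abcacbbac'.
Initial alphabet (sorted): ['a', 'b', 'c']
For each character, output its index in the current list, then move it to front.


MTF encoding:
'a': index 0 in ['a', 'b', 'c'] -> ['a', 'b', 'c']
'b': index 1 in ['a', 'b', 'c'] -> ['b', 'a', 'c']
'c': index 2 in ['b', 'a', 'c'] -> ['c', 'b', 'a']
'a': index 2 in ['c', 'b', 'a'] -> ['a', 'c', 'b']
'c': index 1 in ['a', 'c', 'b'] -> ['c', 'a', 'b']
'b': index 2 in ['c', 'a', 'b'] -> ['b', 'c', 'a']
'b': index 0 in ['b', 'c', 'a'] -> ['b', 'c', 'a']
'a': index 2 in ['b', 'c', 'a'] -> ['a', 'b', 'c']
'c': index 2 in ['a', 'b', 'c'] -> ['c', 'a', 'b']


Output: [0, 1, 2, 2, 1, 2, 0, 2, 2]


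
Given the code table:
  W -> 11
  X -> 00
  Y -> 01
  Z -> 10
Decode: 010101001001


Decoding:
01 -> Y
01 -> Y
01 -> Y
00 -> X
10 -> Z
01 -> Y


Result: YYYXZY


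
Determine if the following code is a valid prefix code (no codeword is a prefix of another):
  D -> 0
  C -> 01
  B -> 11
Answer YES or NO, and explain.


Checking each pair (does one codeword prefix another?):
  D='0' vs C='01': prefix -- VIOLATION

NO -- this is NOT a valid prefix code. D (0) is a prefix of C (01).


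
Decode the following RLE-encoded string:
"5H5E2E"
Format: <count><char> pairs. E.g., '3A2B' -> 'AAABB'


Expanding each <count><char> pair:
  5H -> 'HHHHH'
  5E -> 'EEEEE'
  2E -> 'EE'

Decoded = HHHHHEEEEEEE


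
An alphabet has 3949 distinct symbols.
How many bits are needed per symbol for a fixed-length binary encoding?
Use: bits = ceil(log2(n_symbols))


log2(3949) = 11.9473
Bracket: 2^11 = 2048 < 3949 <= 2^12 = 4096
So ceil(log2(3949)) = 12

bits = ceil(log2(3949)) = ceil(11.9473) = 12 bits


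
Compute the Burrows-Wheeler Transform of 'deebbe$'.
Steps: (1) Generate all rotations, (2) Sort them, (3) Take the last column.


Rotations (sorted):
  0: $deebbe -> last char: e
  1: bbe$dee -> last char: e
  2: be$deeb -> last char: b
  3: deebbe$ -> last char: $
  4: e$deebb -> last char: b
  5: ebbe$de -> last char: e
  6: eebbe$d -> last char: d


BWT = eeb$bed


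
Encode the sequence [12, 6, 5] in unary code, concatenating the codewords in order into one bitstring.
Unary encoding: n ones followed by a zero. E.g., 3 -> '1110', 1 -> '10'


Encode each number as n ones followed by a terminating 0:
  12 -> 1111111111110 (13 bits)
  6 -> 1111110 (7 bits)
  5 -> 111110 (6 bits)
Total length = 13 + 7 + 6 = 26 bits.

Unary([12, 6, 5]) = 11111111111101111110111110 (26 bits)


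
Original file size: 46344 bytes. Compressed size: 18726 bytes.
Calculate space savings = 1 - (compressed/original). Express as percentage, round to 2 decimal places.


ratio = compressed/original = 18726/46344 = 0.404065
savings = 1 - ratio = 1 - 0.404065 = 0.595935
as a percentage: 0.595935 * 100 = 59.59%

Space savings = 1 - 18726/46344 = 59.59%


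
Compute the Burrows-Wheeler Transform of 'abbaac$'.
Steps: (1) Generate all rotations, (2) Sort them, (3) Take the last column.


Rotations (sorted):
  0: $abbaac -> last char: c
  1: aac$abb -> last char: b
  2: abbaac$ -> last char: $
  3: ac$abba -> last char: a
  4: baac$ab -> last char: b
  5: bbaac$a -> last char: a
  6: c$abbaa -> last char: a


BWT = cb$abaa


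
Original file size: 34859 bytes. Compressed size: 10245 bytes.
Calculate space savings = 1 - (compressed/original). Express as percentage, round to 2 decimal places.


ratio = compressed/original = 10245/34859 = 0.293898
savings = 1 - ratio = 1 - 0.293898 = 0.706102
as a percentage: 0.706102 * 100 = 70.61%

Space savings = 1 - 10245/34859 = 70.61%


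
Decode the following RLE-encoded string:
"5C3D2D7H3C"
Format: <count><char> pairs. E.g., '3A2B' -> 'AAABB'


Expanding each <count><char> pair:
  5C -> 'CCCCC'
  3D -> 'DDD'
  2D -> 'DD'
  7H -> 'HHHHHHH'
  3C -> 'CCC'

Decoded = CCCCCDDDDDHHHHHHHCCC


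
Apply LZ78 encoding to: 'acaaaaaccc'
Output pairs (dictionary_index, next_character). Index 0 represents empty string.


LZ78 encoding steps:
Dictionary: {0: ''}
Step 1: w='' (idx 0), next='a' -> output (0, 'a'), add 'a' as idx 1
Step 2: w='' (idx 0), next='c' -> output (0, 'c'), add 'c' as idx 2
Step 3: w='a' (idx 1), next='a' -> output (1, 'a'), add 'aa' as idx 3
Step 4: w='aa' (idx 3), next='a' -> output (3, 'a'), add 'aaa' as idx 4
Step 5: w='c' (idx 2), next='c' -> output (2, 'c'), add 'cc' as idx 5
Step 6: w='c' (idx 2), end of input -> output (2, '')


Encoded: [(0, 'a'), (0, 'c'), (1, 'a'), (3, 'a'), (2, 'c'), (2, '')]


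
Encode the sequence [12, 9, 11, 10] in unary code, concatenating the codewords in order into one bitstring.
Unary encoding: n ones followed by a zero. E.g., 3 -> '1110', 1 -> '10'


Encode each number as n ones followed by a terminating 0:
  12 -> 1111111111110 (13 bits)
  9 -> 1111111110 (10 bits)
  11 -> 111111111110 (12 bits)
  10 -> 11111111110 (11 bits)
Total length = 13 + 10 + 12 + 11 = 46 bits.

Unary([12, 9, 11, 10]) = 1111111111110111111111011111111111011111111110 (46 bits)


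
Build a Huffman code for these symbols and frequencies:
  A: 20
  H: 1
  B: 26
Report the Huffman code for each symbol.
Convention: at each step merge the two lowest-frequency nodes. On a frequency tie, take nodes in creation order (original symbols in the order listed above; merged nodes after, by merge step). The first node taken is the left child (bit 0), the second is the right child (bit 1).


Huffman tree construction:
Step 1: Merge H(1) + A(20) = 21
Step 2: Merge (H+A)(21) + B(26) = 47
Read each symbol's code off the tree from the root (left child = 0, right child = 1).

Codes:
  A: 01 (length 2)
  H: 00 (length 2)
  B: 1 (length 1)
Average code length: 68/47 = 1.4468 bits/symbol
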